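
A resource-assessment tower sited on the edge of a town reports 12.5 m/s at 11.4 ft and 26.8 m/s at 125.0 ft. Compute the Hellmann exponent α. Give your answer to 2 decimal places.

α ≈ 0.32

Power law: V₂/V₁ = (z₂/z₁)^α ⇒ α = ln(V₂/V₁) / ln(z₂/z₁)
α = ln(26.8/12.5) / ln(125.0/11.4) = ln(2.1440) / ln(10.9649)
  = 0.76267 / 2.39470 = 0.31848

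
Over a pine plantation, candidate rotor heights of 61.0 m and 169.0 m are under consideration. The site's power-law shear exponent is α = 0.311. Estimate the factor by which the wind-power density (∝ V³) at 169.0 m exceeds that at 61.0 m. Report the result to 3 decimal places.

2.588

Speed ratio: V_B/V_A = (z_B/z_A)^α = (169.0/61.0)^0.311 = (2.7705)^0.311 = 1.37289
Power-density ratio: P_B/P_A = (V_B/V_A)³ = (1.37289)³ = 2.58765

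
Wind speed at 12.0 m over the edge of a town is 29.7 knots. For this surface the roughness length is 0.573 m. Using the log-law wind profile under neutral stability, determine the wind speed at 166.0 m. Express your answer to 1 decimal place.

Log law: V(z) ∝ ln(z/z₀), so V₂/V₁ = ln(z₂/z₀) / ln(z₁/z₀).
ln(166.0/0.573) = 5.6689, ln(12.0/0.573) = 3.0418
V₂ = 29.7 × 5.6689/3.0418 = 29.7 × 1.8637 = 55.3509 knots

55.4 knots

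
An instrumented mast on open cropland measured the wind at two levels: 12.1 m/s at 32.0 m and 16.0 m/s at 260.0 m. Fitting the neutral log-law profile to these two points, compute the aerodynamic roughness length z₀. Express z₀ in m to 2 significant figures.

Log law: V(z) ∝ ln(z/z₀). With r = V₁/V₂ = 12.1/16.0 = 0.75625,
r · ln(z₂/z₀) = ln(z₁/z₀) ⇒ ln z₀ = (ln z₁ − r·ln z₂)/(1 − r)
ln z₀ = (3.46574 − 0.75625×5.56068) / 0.24375 = -3.0340
z₀ = exp(-3.0340) = 0.04812 m

z₀ ≈ 0.048 m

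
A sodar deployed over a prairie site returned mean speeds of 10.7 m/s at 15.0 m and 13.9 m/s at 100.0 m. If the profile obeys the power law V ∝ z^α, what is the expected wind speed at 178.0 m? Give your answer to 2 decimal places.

First find α: α = ln(V₂/V₁)/ln(z₂/z₁) = ln(13.9/10.7)/ln(100.0/15.0) = 0.26165/1.89712 = 0.1379
Extrapolate from 100.0 m to 178.0 m: V₃ = 13.9 × (178.0/100.0)^0.1379 = 13.9 × 1.0828 = 15.0505 m/s

15.05 m/s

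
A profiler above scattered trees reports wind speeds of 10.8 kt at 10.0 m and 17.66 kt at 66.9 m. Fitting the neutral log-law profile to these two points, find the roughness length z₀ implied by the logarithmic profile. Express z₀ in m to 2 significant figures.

Log law: V(z) ∝ ln(z/z₀). With r = V₁/V₂ = 10.8/17.66 = 0.61155,
r · ln(z₂/z₀) = ln(z₁/z₀) ⇒ ln z₀ = (ln z₁ − r·ln z₂)/(1 − r)
ln z₀ = (2.30259 − 0.61155×4.20320) / 0.38845 = -0.6896
z₀ = exp(-0.6896) = 0.5018 m

z₀ ≈ 0.50 m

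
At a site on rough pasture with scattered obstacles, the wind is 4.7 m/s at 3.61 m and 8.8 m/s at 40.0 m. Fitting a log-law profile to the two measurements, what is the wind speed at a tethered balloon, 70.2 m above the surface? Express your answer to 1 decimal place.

9.8 m/s

Log law: V ∝ ln(z/z₀). From the pair, with r = V₁/V₂ = 0.53409,
ln z₀ = (ln z₁ − r·ln z₂)/(1 − r) = (1.2837 − 0.53409×3.6889)/0.46591 = -1.4734 → z₀ = 0.2291 m
V₃ = V₁ · ln(z₃/z₀)/ln(z₁/z₀) = 4.7 × 5.7248/2.7571 = 9.7588 m/s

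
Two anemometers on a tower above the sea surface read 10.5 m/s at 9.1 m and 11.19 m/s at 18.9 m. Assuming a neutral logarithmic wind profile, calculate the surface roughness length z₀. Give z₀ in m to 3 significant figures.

Log law: V(z) ∝ ln(z/z₀). With r = V₁/V₂ = 10.5/11.19 = 0.93834,
r · ln(z₂/z₀) = ln(z₁/z₀) ⇒ ln z₀ = (ln z₁ − r·ln z₂)/(1 − r)
ln z₀ = (2.20827 − 0.93834×2.93916) / 0.06166 = -8.9139
z₀ = exp(-8.9139) = 0.0001345 m

z₀ ≈ 0.000135 m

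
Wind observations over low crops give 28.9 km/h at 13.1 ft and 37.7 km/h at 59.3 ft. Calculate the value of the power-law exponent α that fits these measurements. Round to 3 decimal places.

α ≈ 0.176

Power law: V₂/V₁ = (z₂/z₁)^α ⇒ α = ln(V₂/V₁) / ln(z₂/z₁)
α = ln(37.7/28.9) / ln(59.3/13.1) = ln(1.3045) / ln(4.5267)
  = 0.26582 / 1.51000 = 0.17604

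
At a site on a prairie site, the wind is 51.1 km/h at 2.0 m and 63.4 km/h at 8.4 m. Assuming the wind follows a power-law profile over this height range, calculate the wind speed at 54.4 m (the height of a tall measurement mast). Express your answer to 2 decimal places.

First find α: α = ln(V₂/V₁)/ln(z₂/z₁) = ln(63.4/51.1)/ln(8.4/2.0) = 0.21568/1.43508 = 0.1503
Extrapolate from 8.4 m to 54.4 m: V₃ = 63.4 × (54.4/8.4)^0.1503 = 63.4 × 1.3241 = 83.9504 km/h

83.95 km/h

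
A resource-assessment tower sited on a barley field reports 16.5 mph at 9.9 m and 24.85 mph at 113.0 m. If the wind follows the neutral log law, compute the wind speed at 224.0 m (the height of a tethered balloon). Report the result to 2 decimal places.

27.20 mph

Log law: V ∝ ln(z/z₀). From the pair, with r = V₁/V₂ = 0.66398,
ln z₀ = (ln z₁ − r·ln z₂)/(1 − r) = (2.2925 − 0.66398×4.7274)/0.33602 = -2.5189 → z₀ = 0.08055 m
V₃ = V₁ · ln(z₃/z₀)/ln(z₁/z₀) = 16.5 × 7.9305/4.8114 = 27.1966 mph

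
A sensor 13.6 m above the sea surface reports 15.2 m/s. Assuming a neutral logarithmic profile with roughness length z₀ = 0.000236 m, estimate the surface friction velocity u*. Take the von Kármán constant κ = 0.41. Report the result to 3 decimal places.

u* ≈ 0.569 m/s

Log law: V(z) = (u*/κ) · ln(z/z₀) ⇒ u* = κ · V / ln(z/z₀)
u* = 0.41 × 15.2 / ln(13.6/0.000236) = 0.41 × 15.2 / 10.9617
   = 6.2320 / 10.9617 = 0.5685 m/s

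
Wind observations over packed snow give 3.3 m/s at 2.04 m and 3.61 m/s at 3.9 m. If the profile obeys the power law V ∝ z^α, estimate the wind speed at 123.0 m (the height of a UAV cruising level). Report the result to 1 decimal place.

First find α: α = ln(V₂/V₁)/ln(z₂/z₁) = ln(3.61/3.3)/ln(3.9/2.04) = 0.08979/0.64803 = 0.1386
Extrapolate from 3.9 m to 123.0 m: V₃ = 3.61 × (123.0/3.9)^0.1386 = 3.61 × 1.6131 = 5.8234 m/s

5.8 m/s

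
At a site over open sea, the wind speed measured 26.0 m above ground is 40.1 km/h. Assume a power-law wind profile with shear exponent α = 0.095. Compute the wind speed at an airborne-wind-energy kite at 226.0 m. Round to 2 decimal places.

49.25 km/h

Power-law profile: V₂ = V₁ · (z₂/z₁)^α
V₂ = 40.1 × (226.0/26.0)^0.095 = 40.1 × (8.6923)^0.095
    = 40.1 × 1.2281 = 49.2450 km/h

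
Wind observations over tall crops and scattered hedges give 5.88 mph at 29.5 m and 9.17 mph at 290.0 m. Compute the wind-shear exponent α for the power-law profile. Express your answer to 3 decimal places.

α ≈ 0.194

Power law: V₂/V₁ = (z₂/z₁)^α ⇒ α = ln(V₂/V₁) / ln(z₂/z₁)
α = ln(9.17/5.88) / ln(290.0/29.5) = ln(1.5595) / ln(9.8305)
  = 0.44438 / 2.28549 = 0.19444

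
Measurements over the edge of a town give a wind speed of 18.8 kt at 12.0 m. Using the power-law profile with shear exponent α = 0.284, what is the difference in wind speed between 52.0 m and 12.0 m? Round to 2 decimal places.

Power law: V₂ = V₁ · (z₂/z₁)^α = 18.8 × (4.3333)^0.284 = 28.5112 kt
ΔV = 28.5112 − 18.8 = 9.7112 kt

9.71 kt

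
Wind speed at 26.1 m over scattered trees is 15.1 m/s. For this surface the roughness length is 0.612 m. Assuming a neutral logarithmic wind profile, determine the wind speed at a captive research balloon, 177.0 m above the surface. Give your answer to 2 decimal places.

22.80 m/s

Log law: V(z) ∝ ln(z/z₀), so V₂/V₁ = ln(z₂/z₀) / ln(z₁/z₀).
ln(177.0/0.612) = 5.6672, ln(26.1/0.612) = 3.7530
V₂ = 15.1 × 5.6672/3.7530 = 15.1 × 1.5101 = 22.8018 m/s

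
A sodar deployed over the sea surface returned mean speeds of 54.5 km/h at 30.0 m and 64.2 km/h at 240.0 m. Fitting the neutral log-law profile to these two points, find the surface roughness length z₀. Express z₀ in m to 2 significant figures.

z₀ ≈ 0.00025 m

Log law: V(z) ∝ ln(z/z₀). With r = V₁/V₂ = 54.5/64.2 = 0.84891,
r · ln(z₂/z₀) = ln(z₁/z₀) ⇒ ln z₀ = (ln z₁ − r·ln z₂)/(1 − r)
ln z₀ = (3.40120 − 0.84891×5.48064) / 0.15109 = -8.2823
z₀ = exp(-8.2823) = 0.0002530 m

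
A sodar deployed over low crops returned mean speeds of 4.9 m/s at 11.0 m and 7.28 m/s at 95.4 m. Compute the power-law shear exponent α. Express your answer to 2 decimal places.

Power law: V₂/V₁ = (z₂/z₁)^α ⇒ α = ln(V₂/V₁) / ln(z₂/z₁)
α = ln(7.28/4.9) / ln(95.4/11.0) = ln(1.4857) / ln(8.6727)
  = 0.39590 / 2.16018 = 0.18327

α ≈ 0.18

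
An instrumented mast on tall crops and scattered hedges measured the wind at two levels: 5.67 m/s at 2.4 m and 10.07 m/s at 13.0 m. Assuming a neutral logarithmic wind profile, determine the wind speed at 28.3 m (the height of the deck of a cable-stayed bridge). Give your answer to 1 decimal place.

Log law: V ∝ ln(z/z₀). From the pair, with r = V₁/V₂ = 0.56306,
ln z₀ = (ln z₁ − r·ln z₂)/(1 − r) = (0.8755 − 0.56306×2.5649)/0.43694 = -1.3017 → z₀ = 0.2721 m
V₃ = V₁ · ln(z₃/z₀)/ln(z₁/z₀) = 5.67 × 4.6445/2.1771 = 12.0960 m/s

12.1 m/s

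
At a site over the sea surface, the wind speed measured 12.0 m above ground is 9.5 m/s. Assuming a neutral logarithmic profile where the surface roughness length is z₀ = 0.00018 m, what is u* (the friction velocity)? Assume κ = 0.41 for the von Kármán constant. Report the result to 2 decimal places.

u* ≈ 0.35 m/s

Log law: V(z) = (u*/κ) · ln(z/z₀) ⇒ u* = κ · V / ln(z/z₀)
u* = 0.41 × 9.5 / ln(12.0/0.00018) = 0.41 × 9.5 / 11.1075
   = 3.8950 / 11.1075 = 0.3507 m/s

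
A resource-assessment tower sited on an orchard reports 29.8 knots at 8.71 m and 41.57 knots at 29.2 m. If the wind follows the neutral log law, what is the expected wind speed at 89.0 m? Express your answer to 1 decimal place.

Log law: V ∝ ln(z/z₀). From the pair, with r = V₁/V₂ = 0.71686,
ln z₀ = (ln z₁ − r·ln z₂)/(1 − r) = (2.1645 − 0.71686×3.3742)/0.28314 = -0.8983 → z₀ = 0.4073 m
V₃ = V₁ · ln(z₃/z₀)/ln(z₁/z₀) = 29.8 × 5.3869/3.0628 = 52.4134 knots

52.4 knots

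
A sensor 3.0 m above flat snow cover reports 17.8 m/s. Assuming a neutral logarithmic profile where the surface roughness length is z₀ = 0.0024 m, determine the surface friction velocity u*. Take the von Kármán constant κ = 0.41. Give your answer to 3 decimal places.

Log law: V(z) = (u*/κ) · ln(z/z₀) ⇒ u* = κ · V / ln(z/z₀)
u* = 0.41 × 17.8 / ln(3.0/0.0024) = 0.41 × 17.8 / 7.1309
   = 7.2980 / 7.1309 = 1.0234 m/s

u* ≈ 1.023 m/s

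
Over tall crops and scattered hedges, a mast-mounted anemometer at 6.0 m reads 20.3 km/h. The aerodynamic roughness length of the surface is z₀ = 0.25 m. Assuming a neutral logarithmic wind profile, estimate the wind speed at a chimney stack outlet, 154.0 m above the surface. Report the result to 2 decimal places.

Log law: V(z) ∝ ln(z/z₀), so V₂/V₁ = ln(z₂/z₀) / ln(z₁/z₀).
ln(154.0/0.25) = 6.4232, ln(6.0/0.25) = 3.1781
V₂ = 20.3 × 6.4232/3.1781 = 20.3 × 2.0211 = 41.0289 km/h

41.03 km/h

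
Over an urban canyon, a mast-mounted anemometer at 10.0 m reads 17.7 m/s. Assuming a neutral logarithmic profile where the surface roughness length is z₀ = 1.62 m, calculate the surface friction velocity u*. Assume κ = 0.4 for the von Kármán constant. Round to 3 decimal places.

Log law: V(z) = (u*/κ) · ln(z/z₀) ⇒ u* = κ · V / ln(z/z₀)
u* = 0.4 × 17.7 / ln(10.0/1.62) = 0.4 × 17.7 / 1.8202
   = 7.0800 / 1.8202 = 3.8898 m/s

u* ≈ 3.890 m/s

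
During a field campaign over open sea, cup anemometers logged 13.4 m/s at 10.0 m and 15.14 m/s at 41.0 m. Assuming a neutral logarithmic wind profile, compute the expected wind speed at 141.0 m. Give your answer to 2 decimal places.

16.66 m/s

Log law: V ∝ ln(z/z₀). From the pair, with r = V₁/V₂ = 0.88507,
ln z₀ = (ln z₁ − r·ln z₂)/(1 − r) = (2.3026 − 0.88507×3.7136)/0.11493 = -8.5636 → z₀ = 0.0001909 m
V₃ = V₁ · ln(z₃/z₀)/ln(z₁/z₀) = 13.4 × 13.5124/10.8662 = 16.6632 m/s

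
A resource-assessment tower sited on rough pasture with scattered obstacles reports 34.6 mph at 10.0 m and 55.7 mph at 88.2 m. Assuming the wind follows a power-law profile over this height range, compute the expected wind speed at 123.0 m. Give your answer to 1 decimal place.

First find α: α = ln(V₂/V₁)/ln(z₂/z₁) = ln(55.7/34.6)/ln(88.2/10.0) = 0.47613/2.17702 = 0.2187
Extrapolate from 88.2 m to 123.0 m: V₃ = 55.7 × (123.0/88.2)^0.2187 = 55.7 × 1.0754 = 59.9024 mph

59.9 mph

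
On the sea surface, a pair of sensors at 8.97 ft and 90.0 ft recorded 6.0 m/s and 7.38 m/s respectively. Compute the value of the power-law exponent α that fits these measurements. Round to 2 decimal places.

α ≈ 0.09

Power law: V₂/V₁ = (z₂/z₁)^α ⇒ α = ln(V₂/V₁) / ln(z₂/z₁)
α = ln(7.38/6.0) / ln(90.0/8.97) = ln(1.2300) / ln(10.0334)
  = 0.20701 / 2.30592 = 0.08977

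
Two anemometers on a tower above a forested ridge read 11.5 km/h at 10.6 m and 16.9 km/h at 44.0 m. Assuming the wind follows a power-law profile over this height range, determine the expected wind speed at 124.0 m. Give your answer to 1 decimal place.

22.4 km/h

First find α: α = ln(V₂/V₁)/ln(z₂/z₁) = ln(16.9/11.5)/ln(44.0/10.6) = 0.38497/1.42334 = 0.2705
Extrapolate from 44.0 m to 124.0 m: V₃ = 16.9 × (124.0/44.0)^0.2705 = 16.9 × 1.3234 = 22.3660 km/h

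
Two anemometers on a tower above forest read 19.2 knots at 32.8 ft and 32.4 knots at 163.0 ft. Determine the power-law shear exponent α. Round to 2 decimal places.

α ≈ 0.33

Power law: V₂/V₁ = (z₂/z₁)^α ⇒ α = ln(V₂/V₁) / ln(z₂/z₁)
α = ln(32.4/19.2) / ln(163.0/32.8) = ln(1.6875) / ln(4.9695)
  = 0.52325 / 1.60332 = 0.32635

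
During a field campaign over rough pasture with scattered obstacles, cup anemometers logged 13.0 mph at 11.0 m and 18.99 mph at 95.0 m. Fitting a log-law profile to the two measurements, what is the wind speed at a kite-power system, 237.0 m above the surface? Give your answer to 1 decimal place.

21.5 mph

Log law: V ∝ ln(z/z₀). From the pair, with r = V₁/V₂ = 0.68457,
ln z₀ = (ln z₁ − r·ln z₂)/(1 − r) = (2.3979 − 0.68457×4.5539)/0.31543 = -2.2812 → z₀ = 0.1022 m
V₃ = V₁ · ln(z₃/z₀)/ln(z₁/z₀) = 13.0 × 7.7493/4.6791 = 21.5299 mph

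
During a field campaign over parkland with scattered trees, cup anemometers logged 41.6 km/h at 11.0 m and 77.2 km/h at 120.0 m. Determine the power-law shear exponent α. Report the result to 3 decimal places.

α ≈ 0.259

Power law: V₂/V₁ = (z₂/z₁)^α ⇒ α = ln(V₂/V₁) / ln(z₂/z₁)
α = ln(77.2/41.6) / ln(120.0/11.0) = ln(1.8558) / ln(10.9091)
  = 0.61830 / 2.38960 = 0.25875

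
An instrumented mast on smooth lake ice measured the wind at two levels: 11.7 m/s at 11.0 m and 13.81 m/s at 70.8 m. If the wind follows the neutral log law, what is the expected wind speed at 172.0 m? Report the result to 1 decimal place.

14.8 m/s

Log law: V ∝ ln(z/z₀). From the pair, with r = V₁/V₂ = 0.84721,
ln z₀ = (ln z₁ − r·ln z₂)/(1 − r) = (2.3979 − 0.84721×4.2599)/0.15279 = -7.9267 → z₀ = 0.0003610 m
V₃ = V₁ · ln(z₃/z₀)/ln(z₁/z₀) = 11.7 × 13.0742/10.3246 = 14.8159 m/s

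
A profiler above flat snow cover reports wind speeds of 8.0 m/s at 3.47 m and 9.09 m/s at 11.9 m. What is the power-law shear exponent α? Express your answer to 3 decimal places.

α ≈ 0.104

Power law: V₂/V₁ = (z₂/z₁)^α ⇒ α = ln(V₂/V₁) / ln(z₂/z₁)
α = ln(9.09/8.0) / ln(11.9/3.47) = ln(1.1362) / ln(3.4294)
  = 0.12773 / 1.23238 = 0.10365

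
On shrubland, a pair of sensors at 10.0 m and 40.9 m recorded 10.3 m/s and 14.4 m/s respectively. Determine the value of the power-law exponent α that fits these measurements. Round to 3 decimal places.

α ≈ 0.238

Power law: V₂/V₁ = (z₂/z₁)^α ⇒ α = ln(V₂/V₁) / ln(z₂/z₁)
α = ln(14.4/10.3) / ln(40.9/10.0) = ln(1.3981) / ln(4.0900)
  = 0.33508 / 1.40854 = 0.23789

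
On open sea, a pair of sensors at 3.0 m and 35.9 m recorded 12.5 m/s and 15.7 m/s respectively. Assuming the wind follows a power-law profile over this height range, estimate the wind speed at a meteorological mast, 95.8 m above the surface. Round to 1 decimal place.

First find α: α = ln(V₂/V₁)/ln(z₂/z₁) = ln(15.7/12.5)/ln(35.9/3.0) = 0.22793/2.48213 = 0.0918
Extrapolate from 35.9 m to 95.8 m: V₃ = 15.7 × (95.8/35.9)^0.0918 = 15.7 × 1.0943 = 17.1808 m/s

17.2 m/s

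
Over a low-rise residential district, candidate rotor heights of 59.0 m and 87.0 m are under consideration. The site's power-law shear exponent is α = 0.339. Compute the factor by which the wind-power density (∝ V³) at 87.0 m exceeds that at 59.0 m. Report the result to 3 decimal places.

Speed ratio: V_B/V_A = (z_B/z_A)^α = (87.0/59.0)^0.339 = (1.4746)^0.339 = 1.14072
Power-density ratio: P_B/P_A = (V_B/V_A)³ = (1.14072)³ = 1.48434

1.484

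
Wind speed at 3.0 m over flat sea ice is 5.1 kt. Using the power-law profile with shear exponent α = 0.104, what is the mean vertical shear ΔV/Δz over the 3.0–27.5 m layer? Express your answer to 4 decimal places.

Power law: V₂ = V₁ · (z₂/z₁)^α = 5.1 × (9.1667)^0.104 = 6.4216 kt
ΔV/Δz = (6.4216 − 5.1)/(27.5 − 3.0) = 1.3216/24.5000 = 0.05394 kt/m

0.0539 kt/m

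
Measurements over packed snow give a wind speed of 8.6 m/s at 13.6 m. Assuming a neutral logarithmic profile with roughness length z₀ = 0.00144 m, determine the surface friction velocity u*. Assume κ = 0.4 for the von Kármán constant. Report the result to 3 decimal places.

Log law: V(z) = (u*/κ) · ln(z/z₀) ⇒ u* = κ · V / ln(z/z₀)
u* = 0.4 × 8.6 / ln(13.6/0.00144) = 0.4 × 8.6 / 9.1532
   = 3.4400 / 9.1532 = 0.3758 m/s

u* ≈ 0.376 m/s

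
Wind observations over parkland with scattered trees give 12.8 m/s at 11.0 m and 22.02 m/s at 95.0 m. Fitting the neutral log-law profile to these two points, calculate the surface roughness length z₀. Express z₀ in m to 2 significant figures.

z₀ ≈ 0.55 m

Log law: V(z) ∝ ln(z/z₀). With r = V₁/V₂ = 12.8/22.02 = 0.58129,
r · ln(z₂/z₀) = ln(z₁/z₀) ⇒ ln z₀ = (ln z₁ − r·ln z₂)/(1 − r)
ln z₀ = (2.39790 − 0.58129×4.55388) / 0.41871 = -0.5952
z₀ = exp(-0.5952) = 0.5514 m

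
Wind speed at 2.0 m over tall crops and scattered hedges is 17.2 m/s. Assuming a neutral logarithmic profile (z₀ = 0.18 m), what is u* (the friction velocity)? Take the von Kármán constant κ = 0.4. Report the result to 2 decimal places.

Log law: V(z) = (u*/κ) · ln(z/z₀) ⇒ u* = κ · V / ln(z/z₀)
u* = 0.4 × 17.2 / ln(2.0/0.18) = 0.4 × 17.2 / 2.4079
   = 6.8800 / 2.4079 = 2.8572 m/s

u* ≈ 2.86 m/s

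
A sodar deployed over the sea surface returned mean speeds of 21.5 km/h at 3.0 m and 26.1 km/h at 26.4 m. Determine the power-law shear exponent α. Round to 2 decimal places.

Power law: V₂/V₁ = (z₂/z₁)^α ⇒ α = ln(V₂/V₁) / ln(z₂/z₁)
α = ln(26.1/21.5) / ln(26.4/3.0) = ln(1.2140) / ln(8.8000)
  = 0.19388 / 2.17475 = 0.08915

α ≈ 0.09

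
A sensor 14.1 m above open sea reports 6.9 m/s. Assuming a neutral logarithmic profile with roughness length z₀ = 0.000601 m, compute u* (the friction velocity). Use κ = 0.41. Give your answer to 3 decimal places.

Log law: V(z) = (u*/κ) · ln(z/z₀) ⇒ u* = κ · V / ln(z/z₀)
u* = 0.41 × 6.9 / ln(14.1/0.000601) = 0.41 × 6.9 / 10.0631
   = 2.8290 / 10.0631 = 0.2811 m/s

u* ≈ 0.281 m/s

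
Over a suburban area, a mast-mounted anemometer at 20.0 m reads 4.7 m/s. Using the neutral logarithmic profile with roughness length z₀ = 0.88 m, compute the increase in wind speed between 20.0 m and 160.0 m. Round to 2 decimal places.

3.13 m/s

Log law: V₂ = V₁ · ln(z₂/z₀)/ln(z₁/z₀) = 4.7 × 5.2030/3.1236 = 7.8289 m/s
ΔV = 7.8289 − 4.7 = 3.1289 m/s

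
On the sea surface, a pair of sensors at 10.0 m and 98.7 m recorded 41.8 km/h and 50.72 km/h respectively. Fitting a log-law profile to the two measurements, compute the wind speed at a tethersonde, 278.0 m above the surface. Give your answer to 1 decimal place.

54.8 km/h

Log law: V ∝ ln(z/z₀). From the pair, with r = V₁/V₂ = 0.82413,
ln z₀ = (ln z₁ − r·ln z₂)/(1 − r) = (2.3026 − 0.82413×4.5921)/0.17587 = -8.4262 → z₀ = 0.0002190 m
V₃ = V₁ · ln(z₃/z₀)/ln(z₁/z₀) = 41.8 × 14.0539/10.7288 = 54.7545 km/h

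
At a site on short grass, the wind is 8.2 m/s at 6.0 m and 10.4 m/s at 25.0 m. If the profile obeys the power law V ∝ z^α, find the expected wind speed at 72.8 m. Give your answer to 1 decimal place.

12.4 m/s

First find α: α = ln(V₂/V₁)/ln(z₂/z₁) = ln(10.4/8.2)/ln(25.0/6.0) = 0.23767/1.42712 = 0.1665
Extrapolate from 25.0 m to 72.8 m: V₃ = 10.4 × (72.8/25.0)^0.1665 = 10.4 × 1.1948 = 12.4262 m/s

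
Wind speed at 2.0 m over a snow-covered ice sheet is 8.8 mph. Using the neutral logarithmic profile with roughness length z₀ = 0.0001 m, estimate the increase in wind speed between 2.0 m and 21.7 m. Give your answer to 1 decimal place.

2.1 mph

Log law: V₂ = V₁ · ln(z₂/z₀)/ln(z₁/z₀) = 8.8 × 12.2877/9.9035 = 10.9185 mph
ΔV = 10.9185 − 8.8 = 2.1185 mph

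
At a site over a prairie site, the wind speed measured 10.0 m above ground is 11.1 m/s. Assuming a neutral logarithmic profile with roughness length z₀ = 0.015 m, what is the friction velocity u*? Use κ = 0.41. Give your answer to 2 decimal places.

u* ≈ 0.70 m/s

Log law: V(z) = (u*/κ) · ln(z/z₀) ⇒ u* = κ · V / ln(z/z₀)
u* = 0.41 × 11.1 / ln(10.0/0.015) = 0.41 × 11.1 / 6.5023
   = 4.5510 / 6.5023 = 0.6999 m/s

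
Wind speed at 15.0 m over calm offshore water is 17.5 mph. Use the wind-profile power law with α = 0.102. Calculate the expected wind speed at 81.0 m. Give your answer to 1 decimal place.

20.8 mph

Power-law profile: V₂ = V₁ · (z₂/z₁)^α
V₂ = 17.5 × (81.0/15.0)^0.102 = 17.5 × (5.4000)^0.102
    = 17.5 × 1.1877 = 20.7846 mph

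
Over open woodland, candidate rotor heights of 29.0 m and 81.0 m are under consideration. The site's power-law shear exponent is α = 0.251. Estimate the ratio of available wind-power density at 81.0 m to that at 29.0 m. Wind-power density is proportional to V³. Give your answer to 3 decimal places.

Speed ratio: V_B/V_A = (z_B/z_A)^α = (81.0/29.0)^0.251 = (2.7931)^0.251 = 1.29410
Power-density ratio: P_B/P_A = (V_B/V_A)³ = (1.29410)³ = 2.16722

2.167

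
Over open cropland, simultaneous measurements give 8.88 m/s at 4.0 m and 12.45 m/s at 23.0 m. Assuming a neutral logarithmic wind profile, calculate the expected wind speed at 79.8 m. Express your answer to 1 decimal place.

Log law: V ∝ ln(z/z₀). From the pair, with r = V₁/V₂ = 0.71325,
ln z₀ = (ln z₁ − r·ln z₂)/(1 − r) = (1.3863 − 0.71325×3.1355)/0.28675 = -2.9647 → z₀ = 0.05158 m
V₃ = V₁ · ln(z₃/z₀)/ln(z₁/z₀) = 8.88 × 7.3442/4.3510 = 14.9890 m/s

15.0 m/s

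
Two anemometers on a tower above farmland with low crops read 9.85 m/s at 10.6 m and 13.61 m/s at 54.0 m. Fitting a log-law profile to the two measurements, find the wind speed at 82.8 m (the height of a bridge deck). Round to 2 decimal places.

14.60 m/s

Log law: V ∝ ln(z/z₀). From the pair, with r = V₁/V₂ = 0.72373,
ln z₀ = (ln z₁ − r·ln z₂)/(1 − r) = (2.3609 − 0.72373×3.9890)/0.27627 = -1.9043 → z₀ = 0.1489 m
V₃ = V₁ · ln(z₃/z₀)/ln(z₁/z₀) = 9.85 × 6.3208/4.2652 = 14.5971 m/s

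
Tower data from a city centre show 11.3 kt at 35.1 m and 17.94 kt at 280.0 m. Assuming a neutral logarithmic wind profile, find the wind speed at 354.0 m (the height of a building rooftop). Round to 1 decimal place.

Log law: V ∝ ln(z/z₀). From the pair, with r = V₁/V₂ = 0.62988,
ln z₀ = (ln z₁ − r·ln z₂)/(1 − r) = (3.5582 − 0.62988×5.6348)/0.37012 = 0.0242 → z₀ = 1.025 m
V₃ = V₁ · ln(z₃/z₀)/ln(z₁/z₀) = 11.3 × 5.8450/3.5340 = 18.6898 kt

18.7 kt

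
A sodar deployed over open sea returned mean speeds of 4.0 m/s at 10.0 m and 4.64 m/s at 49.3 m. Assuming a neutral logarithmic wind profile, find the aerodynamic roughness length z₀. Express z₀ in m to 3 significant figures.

Log law: V(z) ∝ ln(z/z₀). With r = V₁/V₂ = 4.0/4.64 = 0.86207,
r · ln(z₂/z₀) = ln(z₁/z₀) ⇒ ln z₀ = (ln z₁ − r·ln z₂)/(1 − r)
ln z₀ = (2.30259 − 0.86207×3.89792) / 0.13793 = -7.6683
z₀ = exp(-7.6683) = 0.0004674 m

z₀ ≈ 0.000467 m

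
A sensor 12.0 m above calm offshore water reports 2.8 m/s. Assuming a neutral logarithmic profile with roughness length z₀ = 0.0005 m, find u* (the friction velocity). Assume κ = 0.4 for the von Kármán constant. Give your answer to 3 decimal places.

Log law: V(z) = (u*/κ) · ln(z/z₀) ⇒ u* = κ · V / ln(z/z₀)
u* = 0.4 × 2.8 / ln(12.0/0.0005) = 0.4 × 2.8 / 10.0858
   = 1.1200 / 10.0858 = 0.1110 m/s

u* ≈ 0.111 m/s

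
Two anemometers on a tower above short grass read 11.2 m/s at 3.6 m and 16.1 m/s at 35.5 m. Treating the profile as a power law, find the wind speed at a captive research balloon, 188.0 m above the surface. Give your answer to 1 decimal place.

21.0 m/s

First find α: α = ln(V₂/V₁)/ln(z₂/z₁) = ln(16.1/11.2)/ln(35.5/3.6) = 0.36291/2.28860 = 0.1586
Extrapolate from 35.5 m to 188.0 m: V₃ = 16.1 × (188.0/35.5)^0.1586 = 16.1 × 1.3025 = 20.9710 m/s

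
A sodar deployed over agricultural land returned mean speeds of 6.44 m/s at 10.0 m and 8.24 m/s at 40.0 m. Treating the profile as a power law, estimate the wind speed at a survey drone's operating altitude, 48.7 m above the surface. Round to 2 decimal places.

8.53 m/s

First find α: α = ln(V₂/V₁)/ln(z₂/z₁) = ln(8.24/6.44)/ln(40.0/10.0) = 0.24647/1.38629 = 0.1778
Extrapolate from 40.0 m to 48.7 m: V₃ = 8.24 × (48.7/40.0)^0.1778 = 8.24 × 1.0356 = 8.5334 m/s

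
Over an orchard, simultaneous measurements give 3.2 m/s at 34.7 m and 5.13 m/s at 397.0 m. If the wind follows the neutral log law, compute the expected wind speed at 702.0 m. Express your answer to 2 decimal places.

Log law: V ∝ ln(z/z₀). From the pair, with r = V₁/V₂ = 0.62378,
ln z₀ = (ln z₁ − r·ln z₂)/(1 − r) = (3.5467 − 0.62378×5.9839)/0.37622 = -0.4942 → z₀ = 0.6101 m
V₃ = V₁ · ln(z₃/z₀)/ln(z₁/z₀) = 3.2 × 7.0481/4.0409 = 5.5814 m/s

5.58 m/s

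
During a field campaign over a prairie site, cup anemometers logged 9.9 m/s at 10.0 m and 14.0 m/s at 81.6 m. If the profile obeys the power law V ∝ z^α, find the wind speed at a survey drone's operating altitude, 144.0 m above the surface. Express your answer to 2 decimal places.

15.38 m/s

First find α: α = ln(V₂/V₁)/ln(z₂/z₁) = ln(14.0/9.9)/ln(81.6/10.0) = 0.34652/2.09924 = 0.1651
Extrapolate from 81.6 m to 144.0 m: V₃ = 14.0 × (144.0/81.6)^0.1651 = 14.0 × 1.0983 = 15.3761 m/s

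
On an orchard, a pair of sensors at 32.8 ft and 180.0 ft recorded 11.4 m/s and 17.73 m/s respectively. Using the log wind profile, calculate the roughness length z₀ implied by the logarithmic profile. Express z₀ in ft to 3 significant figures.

z₀ ≈ 1.53 ft

Log law: V(z) ∝ ln(z/z₀). With r = V₁/V₂ = 11.4/17.73 = 0.64298,
r · ln(z₂/z₀) = ln(z₁/z₀) ⇒ ln z₀ = (ln z₁ − r·ln z₂)/(1 − r)
ln z₀ = (3.49043 − 0.64298×5.19296) / 0.35702 = 0.4243
z₀ = exp(0.4243) = 1.528 ft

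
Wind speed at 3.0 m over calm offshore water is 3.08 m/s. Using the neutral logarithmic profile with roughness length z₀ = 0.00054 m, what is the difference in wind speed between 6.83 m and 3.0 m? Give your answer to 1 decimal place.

Log law: V₂ = V₁ · ln(z₂/z₀)/ln(z₁/z₀) = 3.08 × 9.4453/8.6226 = 3.3739 m/s
ΔV = 3.3739 − 3.08 = 0.2939 m/s

0.3 m/s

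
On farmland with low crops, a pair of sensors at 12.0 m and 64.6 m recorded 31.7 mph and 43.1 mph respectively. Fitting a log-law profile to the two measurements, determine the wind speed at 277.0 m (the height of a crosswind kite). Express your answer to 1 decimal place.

Log law: V ∝ ln(z/z₀). From the pair, with r = V₁/V₂ = 0.73550,
ln z₀ = (ln z₁ − r·ln z₂)/(1 − r) = (2.4849 − 0.73550×4.1682)/0.26450 = -2.1959 → z₀ = 0.1113 m
V₃ = V₁ · ln(z₃/z₀)/ln(z₁/z₀) = 31.7 × 7.8199/4.6808 = 52.9593 mph

53.0 mph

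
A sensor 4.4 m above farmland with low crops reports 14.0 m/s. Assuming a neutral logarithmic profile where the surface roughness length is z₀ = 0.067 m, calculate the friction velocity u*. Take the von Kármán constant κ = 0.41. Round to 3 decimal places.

u* ≈ 1.372 m/s

Log law: V(z) = (u*/κ) · ln(z/z₀) ⇒ u* = κ · V / ln(z/z₀)
u* = 0.41 × 14.0 / ln(4.4/0.067) = 0.41 × 14.0 / 4.1847
   = 5.7400 / 4.1847 = 1.3717 m/s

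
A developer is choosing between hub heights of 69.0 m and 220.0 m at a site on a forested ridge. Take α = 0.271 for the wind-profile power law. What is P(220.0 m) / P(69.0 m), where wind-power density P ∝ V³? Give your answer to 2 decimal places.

2.57

Speed ratio: V_B/V_A = (z_B/z_A)^α = (220.0/69.0)^0.271 = (3.1884)^0.271 = 1.36920
Power-density ratio: P_B/P_A = (V_B/V_A)³ = (1.36920)³ = 2.56688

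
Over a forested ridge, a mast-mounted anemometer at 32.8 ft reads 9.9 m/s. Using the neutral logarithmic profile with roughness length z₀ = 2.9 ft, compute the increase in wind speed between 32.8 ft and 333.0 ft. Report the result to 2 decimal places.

Log law: V₂ = V₁ · ln(z₂/z₀)/ln(z₁/z₀) = 9.9 × 4.7434/2.4257 = 19.3592 m/s
ΔV = 19.3592 − 9.9 = 9.4592 m/s

9.46 m/s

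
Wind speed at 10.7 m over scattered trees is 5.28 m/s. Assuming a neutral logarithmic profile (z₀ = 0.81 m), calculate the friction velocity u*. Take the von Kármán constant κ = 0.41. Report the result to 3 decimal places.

Log law: V(z) = (u*/κ) · ln(z/z₀) ⇒ u* = κ · V / ln(z/z₀)
u* = 0.41 × 5.28 / ln(10.7/0.81) = 0.41 × 5.28 / 2.5810
   = 2.1648 / 2.5810 = 0.8388 m/s

u* ≈ 0.839 m/s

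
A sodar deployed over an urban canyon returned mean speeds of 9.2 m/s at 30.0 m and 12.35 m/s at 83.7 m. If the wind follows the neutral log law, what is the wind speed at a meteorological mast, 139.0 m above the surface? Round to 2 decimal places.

Log law: V ∝ ln(z/z₀). From the pair, with r = V₁/V₂ = 0.74494,
ln z₀ = (ln z₁ − r·ln z₂)/(1 − r) = (3.4012 − 0.74494×4.4272)/0.25506 = 0.4045 → z₀ = 1.499 m
V₃ = V₁ · ln(z₃/z₀)/ln(z₁/z₀) = 9.2 × 4.5300/2.9967 = 13.9072 m/s

13.91 m/s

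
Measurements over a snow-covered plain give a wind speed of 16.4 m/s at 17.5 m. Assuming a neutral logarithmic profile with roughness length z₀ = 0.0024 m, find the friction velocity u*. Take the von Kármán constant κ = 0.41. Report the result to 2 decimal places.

u* ≈ 0.76 m/s

Log law: V(z) = (u*/κ) · ln(z/z₀) ⇒ u* = κ · V / ln(z/z₀)
u* = 0.41 × 16.4 / ln(17.5/0.0024) = 0.41 × 16.4 / 8.8945
   = 6.7240 / 8.8945 = 0.7560 m/s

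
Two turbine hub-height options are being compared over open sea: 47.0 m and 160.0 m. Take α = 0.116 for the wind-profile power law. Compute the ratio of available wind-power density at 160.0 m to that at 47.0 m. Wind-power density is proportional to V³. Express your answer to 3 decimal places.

Speed ratio: V_B/V_A = (z_B/z_A)^α = (160.0/47.0)^0.116 = (3.4043)^0.116 = 1.15270
Power-density ratio: P_B/P_A = (V_B/V_A)³ = (1.15270)³ = 1.53159

1.532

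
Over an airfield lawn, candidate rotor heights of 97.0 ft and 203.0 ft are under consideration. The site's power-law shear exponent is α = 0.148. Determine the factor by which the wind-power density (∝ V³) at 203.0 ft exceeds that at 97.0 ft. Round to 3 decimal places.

Speed ratio: V_B/V_A = (z_B/z_A)^α = (203.0/97.0)^0.148 = (2.0928)^0.148 = 1.11549
Power-density ratio: P_B/P_A = (V_B/V_A)³ = (1.11549)³ = 1.38804

1.388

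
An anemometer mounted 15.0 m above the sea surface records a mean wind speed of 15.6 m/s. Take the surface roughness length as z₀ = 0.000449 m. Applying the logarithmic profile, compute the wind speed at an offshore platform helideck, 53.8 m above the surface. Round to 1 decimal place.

17.5 m/s

Log law: V(z) ∝ ln(z/z₀), so V₂/V₁ = ln(z₂/z₀) / ln(z₁/z₀).
ln(53.8/0.000449) = 11.6938, ln(15.0/0.000449) = 10.4165
V₂ = 15.6 × 11.6938/10.4165 = 15.6 × 1.1226 = 17.5128 m/s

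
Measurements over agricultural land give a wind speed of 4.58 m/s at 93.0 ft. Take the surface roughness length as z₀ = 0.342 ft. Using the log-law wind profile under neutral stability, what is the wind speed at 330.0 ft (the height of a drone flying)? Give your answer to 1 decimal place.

5.6 m/s

Log law: V(z) ∝ ln(z/z₀), so V₂/V₁ = ln(z₂/z₀) / ln(z₁/z₀).
ln(330.0/0.342) = 6.8720, ln(93.0/0.342) = 5.6055
V₂ = 4.58 × 6.8720/5.6055 = 4.58 × 1.2259 = 5.6148 m/s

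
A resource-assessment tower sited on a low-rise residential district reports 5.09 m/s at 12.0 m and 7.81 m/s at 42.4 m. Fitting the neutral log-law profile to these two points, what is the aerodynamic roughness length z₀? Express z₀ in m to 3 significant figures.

Log law: V(z) ∝ ln(z/z₀). With r = V₁/V₂ = 5.09/7.81 = 0.65173,
r · ln(z₂/z₀) = ln(z₁/z₀) ⇒ ln z₀ = (ln z₁ − r·ln z₂)/(1 − r)
ln z₀ = (2.48491 − 0.65173×3.74715) / 0.34827 = 0.1228
z₀ = exp(0.1228) = 1.131 m

z₀ ≈ 1.13 m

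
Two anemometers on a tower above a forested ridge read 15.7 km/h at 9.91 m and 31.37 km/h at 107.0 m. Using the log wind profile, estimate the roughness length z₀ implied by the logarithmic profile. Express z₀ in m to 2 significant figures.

z₀ ≈ 0.91 m

Log law: V(z) ∝ ln(z/z₀). With r = V₁/V₂ = 15.7/31.37 = 0.50048,
r · ln(z₂/z₀) = ln(z₁/z₀) ⇒ ln z₀ = (ln z₁ − r·ln z₂)/(1 − r)
ln z₀ = (2.29354 − 0.50048×4.67283) / 0.49952 = -0.0903
z₀ = exp(-0.0903) = 0.9137 m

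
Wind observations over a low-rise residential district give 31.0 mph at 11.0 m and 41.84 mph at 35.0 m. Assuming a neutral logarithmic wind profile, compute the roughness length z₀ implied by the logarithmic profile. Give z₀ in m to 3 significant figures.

z₀ ≈ 0.402 m

Log law: V(z) ∝ ln(z/z₀). With r = V₁/V₂ = 31.0/41.84 = 0.74092,
r · ln(z₂/z₀) = ln(z₁/z₀) ⇒ ln z₀ = (ln z₁ − r·ln z₂)/(1 − r)
ln z₀ = (2.39790 − 0.74092×3.55535) / 0.25908 = -0.9122
z₀ = exp(-0.9122) = 0.4017 m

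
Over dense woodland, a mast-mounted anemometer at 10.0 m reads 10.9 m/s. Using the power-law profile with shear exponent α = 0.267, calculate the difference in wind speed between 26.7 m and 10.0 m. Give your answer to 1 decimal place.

Power law: V₂ = V₁ · (z₂/z₁)^α = 10.9 × (2.6700)^0.267 = 14.1679 m/s
ΔV = 14.1679 − 10.9 = 3.2679 m/s

3.3 m/s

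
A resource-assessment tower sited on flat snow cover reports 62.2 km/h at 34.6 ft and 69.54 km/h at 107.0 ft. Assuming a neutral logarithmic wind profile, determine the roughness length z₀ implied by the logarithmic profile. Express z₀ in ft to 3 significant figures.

z₀ ≈ 0.00242 ft

Log law: V(z) ∝ ln(z/z₀). With r = V₁/V₂ = 62.2/69.54 = 0.89445,
r · ln(z₂/z₀) = ln(z₁/z₀) ⇒ ln z₀ = (ln z₁ − r·ln z₂)/(1 − r)
ln z₀ = (3.54385 − 0.89445×4.67283) / 0.10555 = -6.0232
z₀ = exp(-6.0232) = 0.002422 ft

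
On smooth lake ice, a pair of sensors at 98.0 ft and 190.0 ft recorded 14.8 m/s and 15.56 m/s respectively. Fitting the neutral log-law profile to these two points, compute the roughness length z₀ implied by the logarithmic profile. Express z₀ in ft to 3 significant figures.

z₀ ≈ 0.000247 ft

Log law: V(z) ∝ ln(z/z₀). With r = V₁/V₂ = 14.8/15.56 = 0.95116,
r · ln(z₂/z₀) = ln(z₁/z₀) ⇒ ln z₀ = (ln z₁ − r·ln z₂)/(1 − r)
ln z₀ = (4.58497 − 0.95116×5.24702) / 0.04884 = -8.3077
z₀ = exp(-8.3077) = 0.0002466 ft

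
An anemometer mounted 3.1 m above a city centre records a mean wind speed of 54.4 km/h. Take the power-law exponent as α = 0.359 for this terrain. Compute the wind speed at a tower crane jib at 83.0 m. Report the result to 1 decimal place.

177.1 km/h

Power-law profile: V₂ = V₁ · (z₂/z₁)^α
V₂ = 54.4 × (83.0/3.1)^0.359 = 54.4 × (26.7742)^0.359
    = 54.4 × 3.2550 = 177.0717 km/h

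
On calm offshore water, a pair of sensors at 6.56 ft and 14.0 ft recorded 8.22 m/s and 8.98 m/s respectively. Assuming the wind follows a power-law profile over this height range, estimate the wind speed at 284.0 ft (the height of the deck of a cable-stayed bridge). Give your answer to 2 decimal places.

12.76 m/s

First find α: α = ln(V₂/V₁)/ln(z₂/z₁) = ln(8.98/8.22)/ln(14.0/6.56) = 0.08843/0.75807 = 0.1167
Extrapolate from 14.0 ft to 284.0 ft: V₃ = 8.98 × (284.0/14.0)^0.1167 = 8.98 × 1.4206 = 12.7574 m/s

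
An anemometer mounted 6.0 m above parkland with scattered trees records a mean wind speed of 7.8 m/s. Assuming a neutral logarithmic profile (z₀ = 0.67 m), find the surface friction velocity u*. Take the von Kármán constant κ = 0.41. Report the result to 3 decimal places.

Log law: V(z) = (u*/κ) · ln(z/z₀) ⇒ u* = κ · V / ln(z/z₀)
u* = 0.41 × 7.8 / ln(6.0/0.67) = 0.41 × 7.8 / 2.1922
   = 3.1980 / 2.1922 = 1.4588 m/s

u* ≈ 1.459 m/s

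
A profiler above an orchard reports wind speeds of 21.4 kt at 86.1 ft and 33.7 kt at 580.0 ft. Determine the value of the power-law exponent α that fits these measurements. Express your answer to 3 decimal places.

Power law: V₂/V₁ = (z₂/z₁)^α ⇒ α = ln(V₂/V₁) / ln(z₂/z₁)
α = ln(33.7/21.4) / ln(580.0/86.1) = ln(1.5748) / ln(6.7364)
  = 0.45411 / 1.90752 = 0.23806

α ≈ 0.238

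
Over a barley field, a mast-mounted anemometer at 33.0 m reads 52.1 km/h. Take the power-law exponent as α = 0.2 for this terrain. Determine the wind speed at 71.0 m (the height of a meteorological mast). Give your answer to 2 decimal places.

Power-law profile: V₂ = V₁ · (z₂/z₁)^α
V₂ = 52.1 × (71.0/33.0)^0.2 = 52.1 × (2.1515)^0.2
    = 52.1 × 1.1656 = 60.7277 km/h

60.73 km/h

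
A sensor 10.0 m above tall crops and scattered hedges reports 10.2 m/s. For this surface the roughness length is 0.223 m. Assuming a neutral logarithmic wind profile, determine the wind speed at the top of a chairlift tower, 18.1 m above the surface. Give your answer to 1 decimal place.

Log law: V(z) ∝ ln(z/z₀), so V₂/V₁ = ln(z₂/z₀) / ln(z₁/z₀).
ln(18.1/0.223) = 4.3965, ln(10.0/0.223) = 3.8032
V₂ = 10.2 × 4.3965/3.8032 = 10.2 × 1.1560 = 11.7913 m/s

11.8 m/s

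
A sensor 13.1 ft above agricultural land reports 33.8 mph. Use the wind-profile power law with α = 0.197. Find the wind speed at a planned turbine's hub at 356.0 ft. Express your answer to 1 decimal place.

64.8 mph

Power-law profile: V₂ = V₁ · (z₂/z₁)^α
V₂ = 33.8 × (356.0/13.1)^0.197 = 33.8 × (27.1756)^0.197
    = 33.8 × 1.9166 = 64.7813 mph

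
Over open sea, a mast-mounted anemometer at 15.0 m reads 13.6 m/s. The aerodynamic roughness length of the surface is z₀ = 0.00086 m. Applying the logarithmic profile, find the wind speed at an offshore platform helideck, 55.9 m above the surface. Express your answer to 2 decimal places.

Log law: V(z) ∝ ln(z/z₀), so V₂/V₁ = ln(z₂/z₀) / ln(z₁/z₀).
ln(55.9/0.00086) = 11.0821, ln(15.0/0.00086) = 9.7666
V₂ = 13.6 × 11.0821/9.7666 = 13.6 × 1.1347 = 15.4318 m/s

15.43 m/s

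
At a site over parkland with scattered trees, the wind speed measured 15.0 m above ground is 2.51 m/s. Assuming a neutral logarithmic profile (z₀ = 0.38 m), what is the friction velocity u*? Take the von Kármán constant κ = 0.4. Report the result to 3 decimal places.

u* ≈ 0.273 m/s

Log law: V(z) = (u*/κ) · ln(z/z₀) ⇒ u* = κ · V / ln(z/z₀)
u* = 0.4 × 2.51 / ln(15.0/0.38) = 0.4 × 2.51 / 3.6756
   = 1.0040 / 3.6756 = 0.2732 m/s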